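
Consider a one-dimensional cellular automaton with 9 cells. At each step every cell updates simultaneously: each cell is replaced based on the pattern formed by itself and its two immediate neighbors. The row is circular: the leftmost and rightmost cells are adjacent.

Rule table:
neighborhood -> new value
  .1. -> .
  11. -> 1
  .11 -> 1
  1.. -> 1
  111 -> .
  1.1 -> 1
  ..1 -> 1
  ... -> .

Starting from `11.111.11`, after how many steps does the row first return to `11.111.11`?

2

.111.111.
11.111.11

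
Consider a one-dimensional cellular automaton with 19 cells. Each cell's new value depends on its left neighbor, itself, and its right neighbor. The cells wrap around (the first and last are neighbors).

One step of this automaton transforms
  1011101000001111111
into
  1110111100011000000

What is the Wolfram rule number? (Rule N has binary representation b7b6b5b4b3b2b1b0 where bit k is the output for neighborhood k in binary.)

126

position 3: 111 → 0  (bit 7 = 0)
position 0: 110 → 1  (bit 6 = 1)
position 1: 101 → 1  (bit 5 = 1)
position 7: 100 → 1  (bit 4 = 1)
position 2: 011 → 1  (bit 3 = 1)
position 6: 010 → 1  (bit 2 = 1)
position 11: 001 → 1  (bit 1 = 1)
position 8: 000 → 0  (bit 0 = 0)
bits b7..b0 = 01111110 = 126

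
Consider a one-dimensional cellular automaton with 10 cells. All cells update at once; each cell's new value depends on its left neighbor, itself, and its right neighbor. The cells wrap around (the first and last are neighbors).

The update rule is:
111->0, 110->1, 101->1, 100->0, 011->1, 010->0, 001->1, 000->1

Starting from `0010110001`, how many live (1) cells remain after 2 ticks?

7

tick 1: 0101110110
tick 2: 1011011110
count of 1: 7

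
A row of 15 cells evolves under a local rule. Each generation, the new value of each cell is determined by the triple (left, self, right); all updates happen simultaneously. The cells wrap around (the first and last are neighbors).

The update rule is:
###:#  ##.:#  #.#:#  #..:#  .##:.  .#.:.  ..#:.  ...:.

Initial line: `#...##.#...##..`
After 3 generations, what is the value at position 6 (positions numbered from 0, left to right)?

.

.#...##.#...##.
..#...##.#...##
#..#...##.#...#
position 6 holds .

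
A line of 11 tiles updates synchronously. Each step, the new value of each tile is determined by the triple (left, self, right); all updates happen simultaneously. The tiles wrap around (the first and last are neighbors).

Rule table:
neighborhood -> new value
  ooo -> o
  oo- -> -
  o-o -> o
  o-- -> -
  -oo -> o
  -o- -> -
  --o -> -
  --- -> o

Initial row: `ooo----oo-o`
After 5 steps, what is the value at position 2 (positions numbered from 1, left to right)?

o

oo--oo-o-oo
o---o-o-ooo
--o--o-oooo
------oooo-
ooooo-ooo--
position 2 holds o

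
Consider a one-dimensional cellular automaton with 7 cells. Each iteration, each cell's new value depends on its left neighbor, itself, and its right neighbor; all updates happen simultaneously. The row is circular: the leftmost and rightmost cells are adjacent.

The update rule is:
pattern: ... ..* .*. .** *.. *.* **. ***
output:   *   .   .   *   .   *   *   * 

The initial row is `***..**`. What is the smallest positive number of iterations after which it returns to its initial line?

***..**

1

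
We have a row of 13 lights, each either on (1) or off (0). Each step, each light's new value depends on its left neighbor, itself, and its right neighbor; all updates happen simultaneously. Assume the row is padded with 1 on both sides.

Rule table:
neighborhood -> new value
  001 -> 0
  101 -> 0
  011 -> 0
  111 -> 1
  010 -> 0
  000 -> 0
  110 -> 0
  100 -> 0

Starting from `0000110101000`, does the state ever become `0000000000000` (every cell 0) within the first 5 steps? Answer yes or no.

step 1: 0000000000000
all cells are 0 at step 1

yes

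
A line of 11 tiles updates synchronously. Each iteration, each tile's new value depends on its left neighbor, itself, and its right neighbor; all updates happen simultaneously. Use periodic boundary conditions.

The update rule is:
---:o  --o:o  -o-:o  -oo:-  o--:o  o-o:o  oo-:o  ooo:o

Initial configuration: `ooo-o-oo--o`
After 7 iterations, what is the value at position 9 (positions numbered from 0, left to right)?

o

oooooo-ooo-
-oooooo-ooo
o-oooooo-oo
oo-oooooo-o
ooo-oooooo-
-ooo-oooooo
o-ooo-ooooo
position 9 holds o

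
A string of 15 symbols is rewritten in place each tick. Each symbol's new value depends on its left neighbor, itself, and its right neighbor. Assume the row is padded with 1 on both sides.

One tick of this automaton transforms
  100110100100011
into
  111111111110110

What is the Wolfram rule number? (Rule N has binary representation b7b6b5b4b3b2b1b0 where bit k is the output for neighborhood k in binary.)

126

position 14: 111 → 0  (bit 7 = 0)
position 0: 110 → 1  (bit 6 = 1)
position 5: 101 → 1  (bit 5 = 1)
position 1: 100 → 1  (bit 4 = 1)
position 3: 011 → 1  (bit 3 = 1)
position 6: 010 → 1  (bit 2 = 1)
position 2: 001 → 1  (bit 1 = 1)
position 11: 000 → 0  (bit 0 = 0)
bits b7..b0 = 01111110 = 126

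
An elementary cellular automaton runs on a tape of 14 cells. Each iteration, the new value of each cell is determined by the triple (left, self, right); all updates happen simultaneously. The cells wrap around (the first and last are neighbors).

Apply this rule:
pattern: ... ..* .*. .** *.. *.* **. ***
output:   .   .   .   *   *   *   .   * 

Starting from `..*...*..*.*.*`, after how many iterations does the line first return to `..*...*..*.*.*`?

14

iteration 1: *..*...*..*.*.
iteration 2: .*..*...*..*.*
iteration 3: *.*..*...*..*.
iteration 4: .*.*..*...*..*
iteration 5: *.*.*..*...*..
iteration 6: .*.*.*..*...*.
iteration 7: ..*.*.*..*...*
iteration 8: *..*.*.*..*...
iteration 9: .*..*.*.*..*..
iteration 10: ..*..*.*.*..*.
iteration 11: ...*..*.*.*..*
iteration 12: *...*..*.*.*..
iteration 13: .*...*..*.*.*.
iteration 14: ..*...*..*.*.*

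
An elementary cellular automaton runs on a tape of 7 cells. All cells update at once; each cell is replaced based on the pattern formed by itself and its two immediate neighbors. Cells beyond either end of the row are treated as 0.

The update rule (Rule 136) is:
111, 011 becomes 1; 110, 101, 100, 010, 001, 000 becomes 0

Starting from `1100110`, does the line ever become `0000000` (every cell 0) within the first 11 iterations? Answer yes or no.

yes

iteration 1: 1000100
iteration 2: 0000000
all cells are 0 at iteration 2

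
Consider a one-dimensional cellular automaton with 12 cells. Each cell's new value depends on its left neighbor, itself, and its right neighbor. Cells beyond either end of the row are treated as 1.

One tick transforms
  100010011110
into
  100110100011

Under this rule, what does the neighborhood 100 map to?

0

At position 1 the neighborhood is 100; the next row has 0 there.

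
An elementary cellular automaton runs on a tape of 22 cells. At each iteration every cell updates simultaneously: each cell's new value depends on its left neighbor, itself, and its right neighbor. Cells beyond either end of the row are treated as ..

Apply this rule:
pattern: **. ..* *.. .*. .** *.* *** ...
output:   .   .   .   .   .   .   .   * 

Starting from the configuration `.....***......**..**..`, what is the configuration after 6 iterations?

iteration 1: ****.....****........*
iteration 2: .....***......******..
iteration 3: ****.....****........*  (repeats iteration 1; period 2)
iteration 6: .....***......******..

.....***......******..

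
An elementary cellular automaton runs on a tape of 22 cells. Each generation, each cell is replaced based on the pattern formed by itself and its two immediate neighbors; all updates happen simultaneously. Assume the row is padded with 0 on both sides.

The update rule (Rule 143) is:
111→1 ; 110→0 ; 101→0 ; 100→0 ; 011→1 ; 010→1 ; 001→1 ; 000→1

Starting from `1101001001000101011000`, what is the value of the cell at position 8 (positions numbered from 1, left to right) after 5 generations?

generation 1: 1001011011011101010011
generation 2: 1011010010011001010110
generation 3: 1010010110110011010100
generation 4: 1010110100100110010101
generation 5: 1010100101101100110101
position 8 holds 1

1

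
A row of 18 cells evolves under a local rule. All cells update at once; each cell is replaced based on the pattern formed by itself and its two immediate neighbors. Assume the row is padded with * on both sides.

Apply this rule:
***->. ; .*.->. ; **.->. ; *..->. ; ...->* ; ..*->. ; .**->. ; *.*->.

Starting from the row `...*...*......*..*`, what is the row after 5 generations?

.*...*...****.....

generation 1: .*...*...****.....
generation 2: ...*...*......***.
generation 3: .*...*...****.....  (repeats generation 1; period 2)
generation 5: .*...*...****.....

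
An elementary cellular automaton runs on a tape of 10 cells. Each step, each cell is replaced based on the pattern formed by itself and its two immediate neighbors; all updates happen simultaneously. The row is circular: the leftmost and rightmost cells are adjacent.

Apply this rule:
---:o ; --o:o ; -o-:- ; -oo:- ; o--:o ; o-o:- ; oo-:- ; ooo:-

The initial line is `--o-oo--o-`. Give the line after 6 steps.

--oooo----

oo----oo-o
--oooo----
oo----oooo
--oooo----  (repeats step 2; period 2)
step 6: --oooo----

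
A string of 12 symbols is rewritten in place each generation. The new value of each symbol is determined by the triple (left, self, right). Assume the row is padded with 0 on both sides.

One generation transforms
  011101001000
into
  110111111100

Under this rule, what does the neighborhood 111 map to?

At position 2 the neighborhood is 111; the next row has 0 there.

0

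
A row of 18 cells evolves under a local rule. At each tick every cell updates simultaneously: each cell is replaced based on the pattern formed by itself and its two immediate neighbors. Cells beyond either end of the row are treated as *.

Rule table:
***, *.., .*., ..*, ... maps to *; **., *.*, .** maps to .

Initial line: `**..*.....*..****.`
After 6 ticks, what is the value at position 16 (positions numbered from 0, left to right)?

*.***********.**..
...*********....**
***.*******.****.*
**...*****...**...
*.***.***.***..***
...*...*...*.**.**
position 16 holds *

*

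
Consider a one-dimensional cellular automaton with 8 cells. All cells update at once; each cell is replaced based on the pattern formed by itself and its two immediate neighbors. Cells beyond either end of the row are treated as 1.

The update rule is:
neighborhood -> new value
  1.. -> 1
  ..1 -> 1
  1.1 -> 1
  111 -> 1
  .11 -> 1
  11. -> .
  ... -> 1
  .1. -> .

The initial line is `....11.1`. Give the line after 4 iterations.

iteration 1: 11111.11
iteration 2: 1111.111
iteration 3: 111.1111
iteration 4: 11.11111

11.11111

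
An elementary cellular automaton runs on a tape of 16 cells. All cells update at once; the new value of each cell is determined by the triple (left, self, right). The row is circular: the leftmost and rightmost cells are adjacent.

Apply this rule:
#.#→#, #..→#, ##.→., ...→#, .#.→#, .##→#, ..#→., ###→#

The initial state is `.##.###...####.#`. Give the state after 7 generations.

##.###.##.###.##
#.###.##.###.###
.###.##.###.####
###.##.###.####.
##.##.###.####.#
#.##.###.####.##
.##.###.####.###

.##.###.####.###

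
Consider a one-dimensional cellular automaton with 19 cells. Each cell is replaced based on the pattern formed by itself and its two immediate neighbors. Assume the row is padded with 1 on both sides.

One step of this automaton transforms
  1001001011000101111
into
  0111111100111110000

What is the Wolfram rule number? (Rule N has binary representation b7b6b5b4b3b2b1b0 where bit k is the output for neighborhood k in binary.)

position 16: 111 → 0  (bit 7 = 0)
position 0: 110 → 0  (bit 6 = 0)
position 7: 101 → 1  (bit 5 = 1)
position 1: 100 → 1  (bit 4 = 1)
position 8: 011 → 0  (bit 3 = 0)
position 3: 010 → 1  (bit 2 = 1)
position 2: 001 → 1  (bit 1 = 1)
position 11: 000 → 1  (bit 0 = 1)
bits b7..b0 = 00110111 = 55

55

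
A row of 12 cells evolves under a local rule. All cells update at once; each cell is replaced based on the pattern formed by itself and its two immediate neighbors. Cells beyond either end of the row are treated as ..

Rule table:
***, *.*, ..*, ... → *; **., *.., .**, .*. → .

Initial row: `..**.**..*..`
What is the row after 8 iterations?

...*..*..**.

iteration 1: **..*...*..*
iteration 2: ...*..**..*.
iteration 3: ***..*...*..
iteration 4: .*..*..**..*
iteration 5: *..*..*...*.
iteration 6: ..*..*..**..
iteration 7: **..*..*...*
iteration 8: ...*..*..**.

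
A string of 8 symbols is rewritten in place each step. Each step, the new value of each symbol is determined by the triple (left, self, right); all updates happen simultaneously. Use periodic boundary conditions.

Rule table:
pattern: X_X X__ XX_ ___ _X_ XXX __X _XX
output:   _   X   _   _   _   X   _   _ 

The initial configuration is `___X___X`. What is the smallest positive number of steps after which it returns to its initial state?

step 1: X___X___
step 2: _X___X__
step 3: __X___X_
step 4: ___X___X

4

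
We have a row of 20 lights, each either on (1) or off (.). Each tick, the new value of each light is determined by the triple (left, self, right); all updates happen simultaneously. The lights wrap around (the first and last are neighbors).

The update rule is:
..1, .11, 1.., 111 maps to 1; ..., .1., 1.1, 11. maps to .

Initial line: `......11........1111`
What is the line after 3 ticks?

1.111.1.1.1..1111.1.

1....11.1......1111.
.1..11...1....1111..
1.111.1.1.1..1111.1.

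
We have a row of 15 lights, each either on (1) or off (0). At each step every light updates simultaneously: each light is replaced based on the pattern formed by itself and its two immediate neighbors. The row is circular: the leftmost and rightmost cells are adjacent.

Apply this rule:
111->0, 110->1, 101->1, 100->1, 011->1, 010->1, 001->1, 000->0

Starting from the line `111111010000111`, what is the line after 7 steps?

110110011001100

000001111001100
000011001111110
000111111000011
101100001100111
111110011111100
100011110000111
110110011001100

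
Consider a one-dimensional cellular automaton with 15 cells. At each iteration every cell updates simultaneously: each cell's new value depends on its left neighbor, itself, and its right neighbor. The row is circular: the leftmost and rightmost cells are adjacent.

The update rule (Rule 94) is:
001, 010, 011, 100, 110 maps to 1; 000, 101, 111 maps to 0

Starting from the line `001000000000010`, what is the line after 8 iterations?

iteration 1: 011100000000111
iteration 2: 010110000001101
iteration 3: 010111000011101
iteration 4: 010101100110101
iteration 5: 010101111110101
iteration 6: 010101000010101
iteration 7: 010101100110101  (repeats iteration 4; period 3)
iteration 8: 010101111110101

010101111110101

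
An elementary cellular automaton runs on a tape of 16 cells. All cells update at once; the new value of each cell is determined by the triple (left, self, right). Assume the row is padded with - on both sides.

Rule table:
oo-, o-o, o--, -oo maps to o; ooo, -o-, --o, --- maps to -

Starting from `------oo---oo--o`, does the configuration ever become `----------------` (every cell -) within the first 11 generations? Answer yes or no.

no

------ooo--ooo--
------o-oo-o-oo-
-------oooo-oooo
-------o--ooo--o
--------o-o-oo--
---------o-oooo-
----------oo--oo
----------ooo-oo
----------o-oooo
-----------oo--o
-----------ooo--
generation 11 is -----------ooo--, still not uniform -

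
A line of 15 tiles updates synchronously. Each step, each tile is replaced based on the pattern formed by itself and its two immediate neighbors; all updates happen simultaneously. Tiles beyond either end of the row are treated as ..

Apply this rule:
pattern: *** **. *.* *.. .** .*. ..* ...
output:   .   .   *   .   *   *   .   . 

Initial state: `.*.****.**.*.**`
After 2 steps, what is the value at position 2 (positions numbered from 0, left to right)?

step 1: .***...**.****.
step 2: .*.....*.**....
position 2 holds .

.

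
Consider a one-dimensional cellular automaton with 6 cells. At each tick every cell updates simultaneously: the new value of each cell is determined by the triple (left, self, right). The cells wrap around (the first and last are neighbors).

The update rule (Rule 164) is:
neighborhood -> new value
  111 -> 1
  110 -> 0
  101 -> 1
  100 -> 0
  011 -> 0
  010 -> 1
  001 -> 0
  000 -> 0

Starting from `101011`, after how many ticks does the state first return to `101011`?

2

011101
101011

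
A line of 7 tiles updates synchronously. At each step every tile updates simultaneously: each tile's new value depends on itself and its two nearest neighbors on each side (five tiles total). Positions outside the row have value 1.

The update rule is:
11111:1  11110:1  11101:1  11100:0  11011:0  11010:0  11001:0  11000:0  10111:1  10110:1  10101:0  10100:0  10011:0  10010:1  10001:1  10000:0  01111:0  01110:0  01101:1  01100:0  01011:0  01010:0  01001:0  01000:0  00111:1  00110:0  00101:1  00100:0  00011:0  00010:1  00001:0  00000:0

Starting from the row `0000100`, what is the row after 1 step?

0001000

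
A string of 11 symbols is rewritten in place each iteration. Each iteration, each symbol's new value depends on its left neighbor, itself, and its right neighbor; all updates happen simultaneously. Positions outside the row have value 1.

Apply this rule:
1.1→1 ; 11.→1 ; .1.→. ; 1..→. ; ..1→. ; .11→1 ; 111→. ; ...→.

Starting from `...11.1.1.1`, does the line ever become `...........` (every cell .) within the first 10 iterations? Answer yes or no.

iteration 1: ...111.1.11
iteration 2: ...1.11.11.
iteration 3: ....1111111
iteration 4: ....1......
iteration 5: ...........
all cells are . at iteration 5

yes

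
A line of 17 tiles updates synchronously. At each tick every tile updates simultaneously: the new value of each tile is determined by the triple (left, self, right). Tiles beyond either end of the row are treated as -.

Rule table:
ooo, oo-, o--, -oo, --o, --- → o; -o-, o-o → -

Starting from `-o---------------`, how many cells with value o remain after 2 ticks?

15

tick 1: o-ooooooooooooooo
tick 2: --ooooooooooooooo
count of o: 15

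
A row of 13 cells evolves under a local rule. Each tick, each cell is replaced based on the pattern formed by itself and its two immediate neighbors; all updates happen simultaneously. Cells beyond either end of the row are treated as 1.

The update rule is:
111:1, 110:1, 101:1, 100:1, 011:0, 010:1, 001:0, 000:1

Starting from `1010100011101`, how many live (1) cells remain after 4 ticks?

1111111001110
1111111100111
1111111110011
1111111111001
count of 1: 11

11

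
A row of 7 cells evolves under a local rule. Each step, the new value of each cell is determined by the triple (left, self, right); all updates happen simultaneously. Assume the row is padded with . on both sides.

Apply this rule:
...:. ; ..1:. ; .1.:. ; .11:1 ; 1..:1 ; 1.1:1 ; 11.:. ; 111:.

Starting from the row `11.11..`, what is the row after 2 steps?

.11.1.1

1.11.1.
.11.1.1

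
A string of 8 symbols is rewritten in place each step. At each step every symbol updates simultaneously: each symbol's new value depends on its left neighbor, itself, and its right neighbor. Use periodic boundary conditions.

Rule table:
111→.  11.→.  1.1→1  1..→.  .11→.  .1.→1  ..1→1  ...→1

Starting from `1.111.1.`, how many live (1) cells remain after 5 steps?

5

11...111
...11...
111...11
....11..
1111...1
count of 1: 5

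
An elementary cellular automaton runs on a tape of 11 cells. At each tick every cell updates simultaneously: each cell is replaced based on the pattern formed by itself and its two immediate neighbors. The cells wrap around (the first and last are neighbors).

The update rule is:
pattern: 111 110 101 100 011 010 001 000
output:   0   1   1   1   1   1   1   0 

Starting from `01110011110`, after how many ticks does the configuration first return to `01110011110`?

tick 1: 11011110011
tick 2: 01110011110

2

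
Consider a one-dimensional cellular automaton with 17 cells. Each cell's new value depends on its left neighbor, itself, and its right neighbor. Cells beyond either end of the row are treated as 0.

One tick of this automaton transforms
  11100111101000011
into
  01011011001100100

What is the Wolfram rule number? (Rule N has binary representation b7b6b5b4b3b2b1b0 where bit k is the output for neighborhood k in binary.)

position 1: 111 → 1  (bit 7 = 1)
position 2: 110 → 0  (bit 6 = 0)
position 9: 101 → 0  (bit 5 = 0)
position 3: 100 → 1  (bit 4 = 1)
position 0: 011 → 0  (bit 3 = 0)
position 10: 010 → 1  (bit 2 = 1)
position 4: 001 → 1  (bit 1 = 1)
position 12: 000 → 0  (bit 0 = 0)
bits b7..b0 = 10010110 = 150

150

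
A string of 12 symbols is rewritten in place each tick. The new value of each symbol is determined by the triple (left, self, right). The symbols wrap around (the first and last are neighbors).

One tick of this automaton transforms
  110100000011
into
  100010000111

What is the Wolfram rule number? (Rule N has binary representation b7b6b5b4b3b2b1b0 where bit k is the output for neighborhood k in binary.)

154

position 0: 111 → 1  (bit 7 = 1)
position 1: 110 → 0  (bit 6 = 0)
position 2: 101 → 0  (bit 5 = 0)
position 4: 100 → 1  (bit 4 = 1)
position 10: 011 → 1  (bit 3 = 1)
position 3: 010 → 0  (bit 2 = 0)
position 9: 001 → 1  (bit 1 = 1)
position 5: 000 → 0  (bit 0 = 0)
bits b7..b0 = 10011010 = 154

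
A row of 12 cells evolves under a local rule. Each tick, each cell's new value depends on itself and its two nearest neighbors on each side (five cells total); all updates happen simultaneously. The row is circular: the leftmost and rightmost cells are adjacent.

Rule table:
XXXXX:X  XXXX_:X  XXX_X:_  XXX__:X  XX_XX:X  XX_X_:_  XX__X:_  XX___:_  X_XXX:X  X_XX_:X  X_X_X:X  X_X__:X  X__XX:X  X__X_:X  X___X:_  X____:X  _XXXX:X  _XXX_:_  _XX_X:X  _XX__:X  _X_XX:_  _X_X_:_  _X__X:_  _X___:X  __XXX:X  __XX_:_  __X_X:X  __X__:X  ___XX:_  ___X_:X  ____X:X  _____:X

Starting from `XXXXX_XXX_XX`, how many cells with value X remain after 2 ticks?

10

tick 1: XXXX_XX__XXX
tick 2: XXX_XXX_XXXX
count of X: 10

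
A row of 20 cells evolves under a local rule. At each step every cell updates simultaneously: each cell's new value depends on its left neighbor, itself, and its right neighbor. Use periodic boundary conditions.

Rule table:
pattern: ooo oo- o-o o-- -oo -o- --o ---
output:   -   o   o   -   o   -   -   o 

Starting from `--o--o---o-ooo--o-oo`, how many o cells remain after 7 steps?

-------o--oo-o---ooo
-ooooo----ooo--o-o-o
oo---o-oo-o-o---o-o-
oo-o--oooo-o--o--o-o
-oo---o--oo-------oo
ooo-o----oo-ooooo-oo
--oo--oo-oooo---ooo-
count of o: 11

11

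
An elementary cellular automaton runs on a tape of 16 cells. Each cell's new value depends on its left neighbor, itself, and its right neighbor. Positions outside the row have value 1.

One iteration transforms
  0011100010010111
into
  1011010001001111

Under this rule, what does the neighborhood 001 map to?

At position 1 the neighborhood is 001; the next row has 0 there.

0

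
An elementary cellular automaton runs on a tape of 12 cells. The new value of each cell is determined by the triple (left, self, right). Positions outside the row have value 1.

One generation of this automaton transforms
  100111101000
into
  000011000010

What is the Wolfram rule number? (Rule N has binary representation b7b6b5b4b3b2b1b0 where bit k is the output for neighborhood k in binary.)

position 4: 111 → 1  (bit 7 = 1)
position 0: 110 → 0  (bit 6 = 0)
position 7: 101 → 0  (bit 5 = 0)
position 1: 100 → 0  (bit 4 = 0)
position 3: 011 → 0  (bit 3 = 0)
position 8: 010 → 0  (bit 2 = 0)
position 2: 001 → 0  (bit 1 = 0)
position 10: 000 → 1  (bit 0 = 1)
bits b7..b0 = 10000001 = 129

129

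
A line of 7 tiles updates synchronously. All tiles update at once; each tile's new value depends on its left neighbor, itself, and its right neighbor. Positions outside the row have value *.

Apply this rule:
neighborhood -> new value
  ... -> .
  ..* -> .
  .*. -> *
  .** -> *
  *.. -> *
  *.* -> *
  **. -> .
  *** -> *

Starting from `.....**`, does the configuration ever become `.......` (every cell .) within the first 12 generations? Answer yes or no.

generation 1: *....**
generation 2: .*...**
generation 3: ***..**
generation 4: **.*.**
generation 5: *.*****
generation 6: .******
generation 7: *******
generation 8: *******  (fixed point — unchanged through generation 12)
generation 12 is *******, still not uniform .

no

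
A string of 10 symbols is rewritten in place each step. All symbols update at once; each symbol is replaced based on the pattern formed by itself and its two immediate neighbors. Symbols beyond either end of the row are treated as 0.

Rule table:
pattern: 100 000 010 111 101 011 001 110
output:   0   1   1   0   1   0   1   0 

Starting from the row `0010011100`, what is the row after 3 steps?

1110100001
0001101111
1110010000

1110010000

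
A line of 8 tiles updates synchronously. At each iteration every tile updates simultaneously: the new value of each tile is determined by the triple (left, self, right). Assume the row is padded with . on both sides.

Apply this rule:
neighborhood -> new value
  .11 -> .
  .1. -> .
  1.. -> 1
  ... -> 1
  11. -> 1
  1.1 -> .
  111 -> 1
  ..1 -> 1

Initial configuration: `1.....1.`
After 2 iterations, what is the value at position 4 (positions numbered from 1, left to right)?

.11111.1
1.1111..
position 4 holds 1

1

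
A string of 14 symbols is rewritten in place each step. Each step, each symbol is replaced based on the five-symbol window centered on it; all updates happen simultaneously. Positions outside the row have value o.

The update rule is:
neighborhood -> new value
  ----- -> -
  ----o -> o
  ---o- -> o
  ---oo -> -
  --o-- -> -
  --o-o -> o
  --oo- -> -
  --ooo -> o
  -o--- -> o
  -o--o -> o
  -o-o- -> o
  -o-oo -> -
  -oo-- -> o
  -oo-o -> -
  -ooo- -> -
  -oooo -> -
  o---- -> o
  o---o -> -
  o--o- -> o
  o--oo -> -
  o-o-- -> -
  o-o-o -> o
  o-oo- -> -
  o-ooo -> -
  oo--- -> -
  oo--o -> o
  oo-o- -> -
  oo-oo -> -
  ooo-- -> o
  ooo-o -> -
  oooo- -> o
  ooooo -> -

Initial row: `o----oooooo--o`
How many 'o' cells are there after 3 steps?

step 1: o-oo-o---ooo-o
step 2: ------o--o----
step 3: -o--oo-oo-ooo-
count of o: 8

8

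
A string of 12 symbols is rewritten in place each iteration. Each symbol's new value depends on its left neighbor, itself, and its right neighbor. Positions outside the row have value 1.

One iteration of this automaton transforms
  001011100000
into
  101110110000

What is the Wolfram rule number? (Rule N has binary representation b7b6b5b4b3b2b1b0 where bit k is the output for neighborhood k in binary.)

124

position 5: 111 → 0  (bit 7 = 0)
position 6: 110 → 1  (bit 6 = 1)
position 3: 101 → 1  (bit 5 = 1)
position 0: 100 → 1  (bit 4 = 1)
position 4: 011 → 1  (bit 3 = 1)
position 2: 010 → 1  (bit 2 = 1)
position 1: 001 → 0  (bit 1 = 0)
position 8: 000 → 0  (bit 0 = 0)
bits b7..b0 = 01111100 = 124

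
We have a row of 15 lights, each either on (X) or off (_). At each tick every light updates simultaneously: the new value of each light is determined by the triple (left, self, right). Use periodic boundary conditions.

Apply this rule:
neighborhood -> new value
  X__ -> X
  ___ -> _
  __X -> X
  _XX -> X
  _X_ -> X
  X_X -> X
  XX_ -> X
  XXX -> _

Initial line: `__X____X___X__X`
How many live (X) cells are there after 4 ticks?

11

XXXX__XXX_XXXXX
___XXXX_XXX____
__XX__XXX_XX___
_XXXXXX_XXXXX__
count of X: 11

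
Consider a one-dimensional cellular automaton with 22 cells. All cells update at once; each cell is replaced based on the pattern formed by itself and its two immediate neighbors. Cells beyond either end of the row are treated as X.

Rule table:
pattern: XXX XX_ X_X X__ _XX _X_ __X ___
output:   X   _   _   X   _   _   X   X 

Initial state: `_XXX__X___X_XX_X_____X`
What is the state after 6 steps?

__X_XX_XXX______XXXXX_
XX______X_XXXXXX_XXX__
X_XXXXXX___XXXX___X_XX
___XXXX_XXX_XX_XXX___X
XXX_XX___X______X_XXX_
XX____XXX_XXXXXX___X__

XX____XXX_XXXXXX___X__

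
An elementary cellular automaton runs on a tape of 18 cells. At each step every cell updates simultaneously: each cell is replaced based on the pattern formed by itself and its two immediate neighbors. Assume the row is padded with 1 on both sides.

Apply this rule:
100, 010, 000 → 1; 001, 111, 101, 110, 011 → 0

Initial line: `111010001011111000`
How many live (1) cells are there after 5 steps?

000011101000000110
111000001111110000
000111100000001110
110000011111100000
001111000000011110
count of 1: 8

8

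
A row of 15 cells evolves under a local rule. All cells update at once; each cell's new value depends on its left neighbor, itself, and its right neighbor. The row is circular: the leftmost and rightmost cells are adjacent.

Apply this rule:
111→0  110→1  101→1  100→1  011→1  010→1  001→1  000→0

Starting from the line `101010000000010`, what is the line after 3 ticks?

tick 1: 111111000000111
tick 2: 000001100001100
tick 3: 000011110011110

000011110011110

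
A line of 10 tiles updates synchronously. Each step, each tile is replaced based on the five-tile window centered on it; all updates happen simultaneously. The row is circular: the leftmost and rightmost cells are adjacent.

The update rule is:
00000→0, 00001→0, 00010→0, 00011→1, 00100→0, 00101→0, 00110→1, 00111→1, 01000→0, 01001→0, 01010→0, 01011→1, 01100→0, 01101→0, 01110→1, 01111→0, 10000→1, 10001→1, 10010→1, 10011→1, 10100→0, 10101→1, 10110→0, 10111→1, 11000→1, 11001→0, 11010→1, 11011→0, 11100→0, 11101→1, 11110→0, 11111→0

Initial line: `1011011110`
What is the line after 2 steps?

0011000110

1100010011
0011000110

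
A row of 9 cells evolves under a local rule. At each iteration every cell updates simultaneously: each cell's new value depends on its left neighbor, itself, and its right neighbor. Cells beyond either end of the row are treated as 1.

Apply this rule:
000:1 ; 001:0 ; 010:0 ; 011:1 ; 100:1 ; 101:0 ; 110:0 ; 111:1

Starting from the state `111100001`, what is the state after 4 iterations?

111011101
110011001
101010101
000000001

000000001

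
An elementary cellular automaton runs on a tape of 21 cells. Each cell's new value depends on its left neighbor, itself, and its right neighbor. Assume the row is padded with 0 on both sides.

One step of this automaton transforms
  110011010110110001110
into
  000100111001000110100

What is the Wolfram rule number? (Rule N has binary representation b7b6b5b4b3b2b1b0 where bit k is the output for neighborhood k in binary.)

position 18: 111 → 1  (bit 7 = 1)
position 1: 110 → 0  (bit 6 = 0)
position 6: 101 → 1  (bit 5 = 1)
position 2: 100 → 0  (bit 4 = 0)
position 0: 011 → 0  (bit 3 = 0)
position 7: 010 → 1  (bit 2 = 1)
position 3: 001 → 1  (bit 1 = 1)
position 15: 000 → 1  (bit 0 = 1)
bits b7..b0 = 10100111 = 167

167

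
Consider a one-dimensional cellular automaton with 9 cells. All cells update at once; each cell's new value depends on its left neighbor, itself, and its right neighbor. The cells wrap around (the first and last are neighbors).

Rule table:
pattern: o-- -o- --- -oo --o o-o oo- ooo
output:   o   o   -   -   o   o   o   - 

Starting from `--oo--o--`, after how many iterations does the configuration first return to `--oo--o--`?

3

-o-ooooo-
ooo----oo
--oo--o--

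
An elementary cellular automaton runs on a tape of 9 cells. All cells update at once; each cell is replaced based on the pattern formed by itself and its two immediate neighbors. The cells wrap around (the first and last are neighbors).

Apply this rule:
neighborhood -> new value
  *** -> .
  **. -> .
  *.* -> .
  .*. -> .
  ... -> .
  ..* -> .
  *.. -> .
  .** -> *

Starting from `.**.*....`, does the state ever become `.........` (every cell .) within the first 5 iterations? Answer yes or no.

yes

.*.......
.........
all cells are . at iteration 2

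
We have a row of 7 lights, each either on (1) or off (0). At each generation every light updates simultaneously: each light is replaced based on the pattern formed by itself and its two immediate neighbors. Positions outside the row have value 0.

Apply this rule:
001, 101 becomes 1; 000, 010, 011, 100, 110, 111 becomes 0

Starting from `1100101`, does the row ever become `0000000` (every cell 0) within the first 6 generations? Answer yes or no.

no

generation 1: 0001010
generation 2: 0010100
generation 3: 0101000
generation 4: 1010000
generation 5: 0100000
generation 6: 1000000
generation 6 is 1000000, still not uniform 0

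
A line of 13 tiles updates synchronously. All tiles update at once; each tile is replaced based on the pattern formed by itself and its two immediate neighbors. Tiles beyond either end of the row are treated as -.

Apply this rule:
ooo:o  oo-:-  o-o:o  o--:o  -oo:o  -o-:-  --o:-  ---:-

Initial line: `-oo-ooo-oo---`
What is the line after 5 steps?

---oo-o-o-o-o

step 1: -o-ooo-oo-o--
step 2: --ooo-oo-o-o-
step 3: --oo-oo-o-o-o
step 4: --o-oo-o-o-o-
step 5: ---oo-o-o-o-o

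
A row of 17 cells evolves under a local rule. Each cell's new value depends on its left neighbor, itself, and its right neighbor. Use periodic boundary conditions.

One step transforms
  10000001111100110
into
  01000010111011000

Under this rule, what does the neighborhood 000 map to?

At position 2 the neighborhood is 000; the next row has 0 there.

0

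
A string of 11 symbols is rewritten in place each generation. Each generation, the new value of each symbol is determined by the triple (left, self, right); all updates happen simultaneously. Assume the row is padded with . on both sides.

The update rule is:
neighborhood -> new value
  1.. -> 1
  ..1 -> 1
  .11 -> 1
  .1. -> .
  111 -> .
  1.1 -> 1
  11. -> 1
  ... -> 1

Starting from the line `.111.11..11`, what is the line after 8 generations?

11.11111111
1111......1
1..1111111.
.111.....11
11.11111111  (repeats generation 1; period 4)
generation 8: .111.....11

.111.....11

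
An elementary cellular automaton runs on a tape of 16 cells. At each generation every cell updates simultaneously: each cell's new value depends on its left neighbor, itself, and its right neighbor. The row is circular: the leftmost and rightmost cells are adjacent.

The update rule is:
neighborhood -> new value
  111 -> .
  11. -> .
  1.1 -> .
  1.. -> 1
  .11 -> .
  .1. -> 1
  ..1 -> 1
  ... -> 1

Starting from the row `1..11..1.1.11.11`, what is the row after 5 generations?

.11..111.1......
1..11....1111111
.11..1111.......
1..11....1111111  (repeats generation 2; period 2)
generation 5: .11..1111.......

.11..1111.......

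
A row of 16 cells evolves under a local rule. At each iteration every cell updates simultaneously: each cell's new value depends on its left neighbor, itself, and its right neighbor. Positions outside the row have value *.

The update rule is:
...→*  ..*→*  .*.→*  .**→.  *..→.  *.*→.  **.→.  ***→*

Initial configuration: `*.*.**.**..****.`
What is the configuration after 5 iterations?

..**...*..**.*.*

..*.......*.**..
.**.*******....*
.....*****..***.
.****.***..*.*..
..**...*..**.*.*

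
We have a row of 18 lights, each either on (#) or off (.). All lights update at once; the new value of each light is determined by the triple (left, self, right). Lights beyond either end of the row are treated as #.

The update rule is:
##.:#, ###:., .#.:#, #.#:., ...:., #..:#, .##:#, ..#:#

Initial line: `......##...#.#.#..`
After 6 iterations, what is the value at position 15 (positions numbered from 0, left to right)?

#....####.##.#.###
##..##..#.##.#.#..
.########.##.#.###
.#......#.##.#.#..
.##....##.##.#.###
.###..###.##.#.#..
position 15 holds #

#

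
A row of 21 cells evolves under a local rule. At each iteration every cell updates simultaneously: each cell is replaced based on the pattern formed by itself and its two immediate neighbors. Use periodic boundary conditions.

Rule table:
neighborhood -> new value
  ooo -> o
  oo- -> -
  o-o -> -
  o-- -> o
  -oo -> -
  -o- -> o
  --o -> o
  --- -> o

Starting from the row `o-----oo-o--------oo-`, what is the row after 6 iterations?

------ooo-ooooooo-ooo

oooooo---ooooooooo---
-oooo-ooo-ooooooo-ooo
--oo---o---ooooo---o-
oo--ooooooo-ooo-ooooo
o-oo-ooooo---o---oooo
------ooo-ooooooo-ooo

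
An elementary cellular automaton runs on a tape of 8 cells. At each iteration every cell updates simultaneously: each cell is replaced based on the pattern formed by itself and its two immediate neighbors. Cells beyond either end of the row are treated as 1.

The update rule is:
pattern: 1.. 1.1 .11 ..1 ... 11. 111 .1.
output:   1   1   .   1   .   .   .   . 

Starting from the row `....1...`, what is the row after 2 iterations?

1..1.1.1
.11.1.1.

.11.1.1.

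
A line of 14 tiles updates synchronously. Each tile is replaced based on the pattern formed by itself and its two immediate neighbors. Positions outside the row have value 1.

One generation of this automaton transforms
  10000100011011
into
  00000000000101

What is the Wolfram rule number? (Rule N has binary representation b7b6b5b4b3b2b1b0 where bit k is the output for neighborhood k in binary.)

position 13: 111 → 1  (bit 7 = 1)
position 0: 110 → 0  (bit 6 = 0)
position 11: 101 → 1  (bit 5 = 1)
position 1: 100 → 0  (bit 4 = 0)
position 9: 011 → 0  (bit 3 = 0)
position 5: 010 → 0  (bit 2 = 0)
position 4: 001 → 0  (bit 1 = 0)
position 2: 000 → 0  (bit 0 = 0)
bits b7..b0 = 10100000 = 160

160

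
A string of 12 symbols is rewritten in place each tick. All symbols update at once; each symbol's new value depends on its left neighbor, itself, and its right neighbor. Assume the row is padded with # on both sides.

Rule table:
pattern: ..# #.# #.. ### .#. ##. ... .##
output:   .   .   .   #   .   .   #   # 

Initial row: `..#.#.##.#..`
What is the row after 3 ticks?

......#.....
.####...###.
.###..#.##..

.###..#.##..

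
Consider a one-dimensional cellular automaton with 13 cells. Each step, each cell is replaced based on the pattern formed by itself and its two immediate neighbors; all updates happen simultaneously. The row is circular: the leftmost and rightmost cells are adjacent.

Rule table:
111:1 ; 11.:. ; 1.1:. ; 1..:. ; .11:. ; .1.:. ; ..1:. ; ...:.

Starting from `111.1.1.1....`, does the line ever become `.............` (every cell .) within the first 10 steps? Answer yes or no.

.1...........
.............
all cells are . at step 2

yes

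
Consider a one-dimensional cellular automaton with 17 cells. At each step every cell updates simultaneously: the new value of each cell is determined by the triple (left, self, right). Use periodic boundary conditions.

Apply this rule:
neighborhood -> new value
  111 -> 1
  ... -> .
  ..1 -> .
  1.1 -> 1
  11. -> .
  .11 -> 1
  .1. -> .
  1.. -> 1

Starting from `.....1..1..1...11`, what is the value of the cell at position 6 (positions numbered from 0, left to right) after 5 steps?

1.....1..1..1..1.
.1.....1..1..1..1
1.1.....1..1..1..
.1.1.....1..1..1.
..1.1.....1..1..1
position 6 holds .

.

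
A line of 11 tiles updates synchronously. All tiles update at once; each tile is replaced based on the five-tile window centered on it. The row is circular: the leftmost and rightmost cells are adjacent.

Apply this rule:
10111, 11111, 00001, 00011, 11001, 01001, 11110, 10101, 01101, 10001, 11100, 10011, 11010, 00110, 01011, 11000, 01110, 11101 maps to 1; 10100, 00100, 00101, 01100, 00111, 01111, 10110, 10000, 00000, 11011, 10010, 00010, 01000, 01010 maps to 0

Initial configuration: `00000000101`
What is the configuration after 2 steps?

00000010000
00001000000

00001000000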